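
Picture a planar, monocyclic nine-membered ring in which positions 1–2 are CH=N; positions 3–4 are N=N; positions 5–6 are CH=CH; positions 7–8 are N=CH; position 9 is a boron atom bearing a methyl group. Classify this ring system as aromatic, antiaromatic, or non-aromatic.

All ring atoms are sp² and supply a p orbital to the ring (every atom in a ring double bond is sp² and brings one electron to the p orbital; each =N– nitrogen is pyridine-type (lone pair in the sp² plane, one electron in the p orbital); the boron has an empty p orbital); the conjugation is uninterrupted.
π-electron count: 4 × 2 = 8 from the double-bond units + 0 from the B(methyl) atom = 8.
With 8 = 4·2 π electrons, Hückel's rule classifies the planar ring as antiaromatic.

Antiaromatic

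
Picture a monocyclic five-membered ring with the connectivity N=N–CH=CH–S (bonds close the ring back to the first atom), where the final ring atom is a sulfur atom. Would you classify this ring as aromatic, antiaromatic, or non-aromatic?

All ring atoms are sp² and supply a p orbital to the ring (each doubly-bonded ring atom is sp² with one p-orbital electron; each sp² =N– keeps its lone pair in-plane and puts one electron into the π system; the sulfur donates one lone pair from its p orbital); the conjugation is uninterrupted.
Tallying contributions gives 2 × 2 = 4 from the double-bond units + 2 from the S atom = 6.
With 6 π electrons (n = 1), the Hückel 4n+2 condition holds.

Aromatic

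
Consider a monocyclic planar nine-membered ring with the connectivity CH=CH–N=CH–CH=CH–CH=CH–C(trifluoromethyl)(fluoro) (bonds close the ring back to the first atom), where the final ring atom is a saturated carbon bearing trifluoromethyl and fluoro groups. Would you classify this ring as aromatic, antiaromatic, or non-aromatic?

Because that saturated carbon is sp³ and has no p orbital in the ring π system at the C(trifluoromethyl)(fluoro) position, the π system cannot extend all the way around the ring.
Without a continuous loop of overlapping p orbitals the Hückel electron count never comes into play.

Non-aromatic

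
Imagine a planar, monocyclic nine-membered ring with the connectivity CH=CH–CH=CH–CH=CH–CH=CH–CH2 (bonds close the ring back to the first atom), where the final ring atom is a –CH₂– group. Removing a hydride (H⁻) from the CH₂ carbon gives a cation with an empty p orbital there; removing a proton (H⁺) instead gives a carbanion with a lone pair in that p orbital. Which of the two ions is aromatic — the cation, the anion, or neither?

The anion

Both ions have a continuous loop of p orbitals — each ring atom is sp².
Cation: 4 × 2 + 0 = 8 π electrons → 4(2), antiaromatic.
Anion: 4 × 2 + 2 = 10 π electrons → 4(2)+2, aromatic.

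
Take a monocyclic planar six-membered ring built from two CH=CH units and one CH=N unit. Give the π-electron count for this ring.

6

Check conjugation: the double-bond atoms are sp², each contributing one p electron; each sp² =N– keeps its lone pair in-plane and puts one electron into the π system — every position has a p orbital, so the cyclic π system is continuous.
Counting π electrons: 3 × 2 = 6 from the 3 double-bond units.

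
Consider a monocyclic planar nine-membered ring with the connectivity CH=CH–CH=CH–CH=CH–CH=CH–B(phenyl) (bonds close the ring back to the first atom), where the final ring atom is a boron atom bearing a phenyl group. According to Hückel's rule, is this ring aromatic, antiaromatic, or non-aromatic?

Antiaromatic

Check conjugation: the double-bond atoms are sp², each contributing one p electron; the boron has an empty p orbital — every position has a p orbital, so the cyclic π system is continuous.
π-electron count: 4 × 2 = 8 from the double-bond units + 0 from the B(phenyl) atom = 8.
8 = 4(2); a planar, fully conjugated 4n system is antiaromatic.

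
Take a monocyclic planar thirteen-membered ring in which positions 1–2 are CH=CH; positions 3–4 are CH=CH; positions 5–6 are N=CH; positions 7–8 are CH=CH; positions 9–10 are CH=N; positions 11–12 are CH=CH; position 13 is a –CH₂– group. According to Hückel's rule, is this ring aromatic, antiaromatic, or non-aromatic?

Non-aromatic

The CH2 position has four σ bonds — the tetrahedral CH₂ carbon is sp³ and has no p orbital in the ring π system — so the cyclic conjugation is interrupted.
Without a continuous loop of overlapping p orbitals the Hückel electron count never comes into play.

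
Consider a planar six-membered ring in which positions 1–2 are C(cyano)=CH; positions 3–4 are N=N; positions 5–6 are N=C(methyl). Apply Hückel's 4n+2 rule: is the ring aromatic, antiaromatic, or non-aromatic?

The p orbitals form a continuous loop: each doubly-bonded ring atom is sp² with one p-orbital electron; each sp² =N– keeps its lone pair in-plane and puts one electron into the π system. The ring is fully conjugated.
Counting π electrons: 3 × 2 = 6 from the 3 double-bond units.
Since 6 = 4·1 + 2, the ring meets the 4n+2 criterion.

Aromatic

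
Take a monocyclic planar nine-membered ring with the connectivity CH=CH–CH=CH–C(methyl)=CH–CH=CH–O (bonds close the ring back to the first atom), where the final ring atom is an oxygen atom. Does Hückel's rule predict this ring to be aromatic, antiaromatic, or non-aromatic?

Check conjugation: every atom in a ring double bond is sp² and brings one electron to the p orbital; the oxygen donates one lone pair from its p orbital — every position has a p orbital, so the cyclic π system is continuous.
Counting π electrons: 4 × 2 = 8 from the double-bond units + 2 from the O atom = 10.
With 10 π electrons (n = 2), the Hückel 4n+2 condition holds.

Aromatic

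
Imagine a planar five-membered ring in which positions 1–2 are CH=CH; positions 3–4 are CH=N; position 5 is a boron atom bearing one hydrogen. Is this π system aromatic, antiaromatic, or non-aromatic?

Antiaromatic

Check conjugation: the double-bond atoms are sp², each contributing one p electron; each =N– nitrogen is pyridine-type (lone pair in the sp² plane, one electron in the p orbital); the boron has an empty p orbital — every position has a p orbital, so the cyclic π system is continuous.
Tallying contributions gives 2 × 2 = 4 from the double-bond units + 0 from the BH atom = 4.
4 = 4(1); a planar, fully conjugated 4n system is antiaromatic.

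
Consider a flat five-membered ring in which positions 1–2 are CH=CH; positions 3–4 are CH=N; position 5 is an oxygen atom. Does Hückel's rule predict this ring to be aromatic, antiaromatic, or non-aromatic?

Aromatic

Check conjugation: every atom in a ring double bond is sp² and brings one electron to the p orbital; each =N– nitrogen is pyridine-type (lone pair in the sp² plane, one electron in the p orbital); the oxygen donates one lone pair from its p orbital — every position has a p orbital, so the cyclic π system is continuous.
Counting π electrons: 2 × 2 = 4 from the double-bond units + 2 from the O atom = 6.
Since 6 = 4·1 + 2, the ring meets the 4n+2 criterion.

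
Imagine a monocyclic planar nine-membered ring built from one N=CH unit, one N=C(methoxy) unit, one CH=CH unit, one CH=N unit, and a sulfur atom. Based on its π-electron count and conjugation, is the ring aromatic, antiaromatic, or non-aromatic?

Aromatic

All ring atoms are sp² and supply a p orbital to the ring (each doubly-bonded ring atom is sp² with one p-orbital electron; the doubly-bonded nitrogens are pyridine-type — their lone pairs lie in the ring plane, leaving one electron in the p orbital; the sulfur donates one lone pair from its p orbital); the conjugation is uninterrupted.
Tallying contributions gives 4 × 2 = 8 from the double-bond units + 2 from the S atom = 10.
With 10 π electrons (n = 2), the Hückel 4n+2 condition holds.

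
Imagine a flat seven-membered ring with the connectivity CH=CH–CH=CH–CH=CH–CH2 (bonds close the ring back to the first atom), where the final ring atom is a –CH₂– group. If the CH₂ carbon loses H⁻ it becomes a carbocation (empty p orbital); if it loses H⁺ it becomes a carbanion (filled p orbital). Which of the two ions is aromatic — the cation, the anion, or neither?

In both ions every ring atom is sp² and contributes a p orbital, so both rings are fully conjugated.
Cation: 3 × 2 + 0 = 6 π electrons → 4(1)+2, aromatic.
Anion: 3 × 2 + 2 = 8 π electrons → 4(2), antiaromatic.

The cation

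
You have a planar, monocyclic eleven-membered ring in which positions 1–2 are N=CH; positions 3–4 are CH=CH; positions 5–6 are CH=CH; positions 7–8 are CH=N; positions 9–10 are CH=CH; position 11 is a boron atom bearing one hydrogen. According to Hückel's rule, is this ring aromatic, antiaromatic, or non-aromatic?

Every ring atom contributes a p orbital perpendicular to the ring (every atom in a ring double bond is sp² and brings one electron to the p orbital; the doubly-bonded nitrogens are pyridine-type — their lone pairs lie in the ring plane, leaving one electron in the p orbital; the boron has an empty p orbital), so the π system is cyclic and fully conjugated.
Counting π electrons: 5 × 2 = 10 from the double-bond units + 0 from the BH atom = 10.
With 10 π electrons (n = 2), the Hückel 4n+2 condition holds.

Aromatic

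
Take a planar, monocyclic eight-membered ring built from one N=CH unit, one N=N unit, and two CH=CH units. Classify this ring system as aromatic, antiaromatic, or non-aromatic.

All ring atoms are sp² and supply a p orbital to the ring (the double-bond atoms are sp², each contributing one p electron; each =N– nitrogen is pyridine-type (lone pair in the sp² plane, one electron in the p orbital)); the conjugation is uninterrupted.
π-electron count: 4 × 2 = 8 from the 4 double-bond units.
A 4n π count (8, n = 2) in a planar conjugated ring means antiaromatic.

Antiaromatic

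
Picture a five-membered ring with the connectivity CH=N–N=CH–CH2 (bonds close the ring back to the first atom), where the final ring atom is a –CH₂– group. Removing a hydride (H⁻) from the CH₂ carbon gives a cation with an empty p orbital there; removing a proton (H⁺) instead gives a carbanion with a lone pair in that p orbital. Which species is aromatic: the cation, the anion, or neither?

The anion

Both ions have a continuous loop of p orbitals — each ring atom is sp².
Cation: 2 × 2 + 0 = 4 π electrons → 4(1), antiaromatic.
Anion: 2 × 2 + 2 = 6 π electrons → 4(1)+2, aromatic.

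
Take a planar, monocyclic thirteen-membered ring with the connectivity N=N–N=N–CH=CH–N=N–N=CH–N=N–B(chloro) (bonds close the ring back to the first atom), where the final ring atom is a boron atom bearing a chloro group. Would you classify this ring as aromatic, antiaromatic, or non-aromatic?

Antiaromatic

Every ring atom contributes a p orbital perpendicular to the ring (each doubly-bonded ring atom is sp² with one p-orbital electron; each =N– nitrogen is pyridine-type (lone pair in the sp² plane, one electron in the p orbital); the boron has an empty p orbital), so the π system is cyclic and fully conjugated.
Adding the contributions, 6 × 2 = 12 from the double-bond units + 0 from the B(chloro) atom = 12.
A 4n π count (12, n = 3) in a planar conjugated ring means antiaromatic.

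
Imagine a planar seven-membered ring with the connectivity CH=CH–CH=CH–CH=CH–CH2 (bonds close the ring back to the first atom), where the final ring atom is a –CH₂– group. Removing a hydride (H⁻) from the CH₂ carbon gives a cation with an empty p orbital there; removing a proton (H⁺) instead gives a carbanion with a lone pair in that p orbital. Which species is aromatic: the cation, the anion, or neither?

The cation

In both ions every ring atom is sp² and contributes a p orbital, so both rings are fully conjugated.
Cation: 3 × 2 + 0 = 6 π electrons → 4(1)+2, aromatic.
Anion: 3 × 2 + 2 = 8 π electrons → 4(2), antiaromatic.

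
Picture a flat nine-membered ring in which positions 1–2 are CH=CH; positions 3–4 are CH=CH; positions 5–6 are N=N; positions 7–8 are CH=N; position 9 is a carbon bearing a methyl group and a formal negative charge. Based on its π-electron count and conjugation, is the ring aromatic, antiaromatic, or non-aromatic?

Aromatic

The p orbitals form a continuous loop: every atom in a ring double bond is sp² and brings one electron to the p orbital; each sp² =N– keeps its lone pair in-plane and puts one electron into the π system; the carbanion's lone pair occupies the p orbital. The ring is fully conjugated.
Adding the contributions, 4 × 2 = 8 from the double-bond units + 2 from the C(methyl)(-) atom = 10.
With 10 π electrons (n = 2), the Hückel 4n+2 condition holds.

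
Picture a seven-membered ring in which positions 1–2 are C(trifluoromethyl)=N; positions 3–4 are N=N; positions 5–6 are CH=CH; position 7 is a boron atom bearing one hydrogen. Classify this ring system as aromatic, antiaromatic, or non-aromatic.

Aromatic

Every ring atom contributes a p orbital perpendicular to the ring (the double-bond atoms are sp², each contributing one p electron; the doubly-bonded nitrogens are pyridine-type — their lone pairs lie in the ring plane, leaving one electron in the p orbital; the boron has an empty p orbital), so the π system is cyclic and fully conjugated.
Adding the contributions, 3 × 2 = 6 from the double-bond units + 0 from the BH atom = 6.
With 6 π electrons (n = 1), the Hückel 4n+2 condition holds.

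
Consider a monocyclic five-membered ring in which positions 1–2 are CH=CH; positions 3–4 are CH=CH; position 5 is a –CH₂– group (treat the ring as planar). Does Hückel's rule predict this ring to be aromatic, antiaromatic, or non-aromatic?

The CH2 position has four σ bonds — the tetrahedral CH₂ carbon is sp³ and has no p orbital in the ring π system — so the cyclic conjugation is interrupted.
Without a continuous loop of overlapping p orbitals the Hückel electron count never comes into play.

Non-aromatic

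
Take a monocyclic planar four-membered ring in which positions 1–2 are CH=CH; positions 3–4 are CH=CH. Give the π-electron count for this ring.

Check conjugation: each doubly-bonded ring atom is sp² with one p-orbital electron — every position has a p orbital, so the cyclic π system is continuous.
π-electron count: 2 × 2 = 4 from the 2 double-bond units.
(This ring is cyclobutadiene.)

4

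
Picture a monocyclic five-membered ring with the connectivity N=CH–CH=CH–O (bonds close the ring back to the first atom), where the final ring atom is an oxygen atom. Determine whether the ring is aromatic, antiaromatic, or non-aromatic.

Check conjugation: every atom in a ring double bond is sp² and brings one electron to the p orbital; the doubly-bonded nitrogens are pyridine-type — their lone pairs lie in the ring plane, leaving one electron in the p orbital; the oxygen donates one lone pair from its p orbital — every position has a p orbital, so the cyclic π system is continuous.
Tallying contributions gives 2 × 2 = 4 from the double-bond units + 2 from the O atom = 6.
6 = 4(1) + 2, which satisfies Hückel's 4n+2 rule.

Aromatic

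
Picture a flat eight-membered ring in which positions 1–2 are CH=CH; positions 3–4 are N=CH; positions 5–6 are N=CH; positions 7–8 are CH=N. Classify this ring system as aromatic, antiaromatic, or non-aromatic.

Every ring atom contributes a p orbital perpendicular to the ring (every atom in a ring double bond is sp² and brings one electron to the p orbital; each =N– nitrogen is pyridine-type (lone pair in the sp² plane, one electron in the p orbital)), so the π system is cyclic and fully conjugated.
Counting π electrons: 4 × 2 = 8 from the 4 double-bond units.
8 is a 4n count (n = 2), so the planar conjugated ring is antiaromatic.

Antiaromatic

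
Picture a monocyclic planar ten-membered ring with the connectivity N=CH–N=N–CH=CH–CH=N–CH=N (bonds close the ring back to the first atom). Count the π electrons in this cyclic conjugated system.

Every ring atom contributes a p orbital perpendicular to the ring (each doubly-bonded ring atom is sp² with one p-orbital electron; each sp² =N– keeps its lone pair in-plane and puts one electron into the π system), so the π system is cyclic and fully conjugated.
Counting π electrons: 5 × 2 = 10 from the 5 double-bond units.

10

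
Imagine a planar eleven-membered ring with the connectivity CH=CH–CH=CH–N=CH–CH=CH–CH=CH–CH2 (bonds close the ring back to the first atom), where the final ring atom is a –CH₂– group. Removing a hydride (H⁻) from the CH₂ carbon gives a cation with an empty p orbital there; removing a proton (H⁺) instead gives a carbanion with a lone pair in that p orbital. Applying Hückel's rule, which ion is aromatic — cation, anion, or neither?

The cation

Once that carbon is sp², every ring atom has a p orbital and both ions are fully conjugated.
Cation: 5 × 2 + 0 = 10 π electrons → 4(2)+2, aromatic.
Anion: 5 × 2 + 2 = 12 π electrons → 4(3), antiaromatic.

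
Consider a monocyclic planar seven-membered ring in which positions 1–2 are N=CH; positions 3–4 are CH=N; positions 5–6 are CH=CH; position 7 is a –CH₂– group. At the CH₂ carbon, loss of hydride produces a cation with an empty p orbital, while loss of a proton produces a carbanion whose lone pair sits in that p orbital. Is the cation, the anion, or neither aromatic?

In either ion the ring is fully conjugated: every atom, including the new sp² carbon, supplies a p orbital.
Cation: 3 × 2 + 0 = 6 π electrons → 4(1)+2, aromatic.
Anion: 3 × 2 + 2 = 8 π electrons → 4(2), antiaromatic.

The cation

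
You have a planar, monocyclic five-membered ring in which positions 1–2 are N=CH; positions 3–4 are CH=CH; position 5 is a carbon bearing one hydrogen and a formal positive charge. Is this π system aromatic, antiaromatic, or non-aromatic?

Antiaromatic

Every ring atom contributes a p orbital perpendicular to the ring (each doubly-bonded ring atom is sp² with one p-orbital electron; each =N– nitrogen is pyridine-type (lone pair in the sp² plane, one electron in the p orbital); the carbocation has an empty p orbital), so the π system is cyclic and fully conjugated.
π-electron count: 2 × 2 = 4 from the double-bond units + 0 from the CH(+) atom = 4.
With 4 = 4·1 π electrons, Hückel's rule classifies the planar ring as antiaromatic.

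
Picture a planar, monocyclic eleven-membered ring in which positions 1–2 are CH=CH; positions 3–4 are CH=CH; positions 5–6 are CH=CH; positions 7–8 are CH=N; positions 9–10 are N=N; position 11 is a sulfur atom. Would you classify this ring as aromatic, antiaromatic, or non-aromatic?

Every ring atom contributes a p orbital perpendicular to the ring (each doubly-bonded ring atom is sp² with one p-orbital electron; each =N– nitrogen is pyridine-type (lone pair in the sp² plane, one electron in the p orbital); the sulfur donates one lone pair from its p orbital), so the π system is cyclic and fully conjugated.
Adding the contributions, 5 × 2 = 10 from the double-bond units + 2 from the S atom = 12.
12 is a 4n count (n = 3), so the planar conjugated ring is antiaromatic.

Antiaromatic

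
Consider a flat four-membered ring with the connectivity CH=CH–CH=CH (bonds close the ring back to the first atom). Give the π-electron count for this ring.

All ring atoms are sp² and supply a p orbital to the ring (every atom in a ring double bond is sp² and brings one electron to the p orbital); the conjugation is uninterrupted.
Adding the contributions, 2 × 2 = 4 from the 2 double-bond units.
(The species described is cyclobutadiene.)

4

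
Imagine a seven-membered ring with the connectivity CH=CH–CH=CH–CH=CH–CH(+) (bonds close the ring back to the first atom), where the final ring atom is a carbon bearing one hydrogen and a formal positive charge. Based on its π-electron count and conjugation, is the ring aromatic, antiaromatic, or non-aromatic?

The p orbitals form a continuous loop: the double-bond atoms are sp², each contributing one p electron; the carbocation has an empty p orbital. The ring is fully conjugated.
π-electron count: 3 × 2 = 6 from the double-bond units + 0 from the CH(+) atom = 6.
Since 6 = 4·1 + 2, the ring meets the 4n+2 criterion.
This is the tropylium cation.

Aromatic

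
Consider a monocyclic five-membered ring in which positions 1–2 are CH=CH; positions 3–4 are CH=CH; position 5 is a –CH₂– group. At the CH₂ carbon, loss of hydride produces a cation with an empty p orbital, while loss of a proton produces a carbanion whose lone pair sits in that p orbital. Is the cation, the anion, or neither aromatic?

Once that carbon is sp², every ring atom has a p orbital and both ions are fully conjugated.
Cation: 2 × 2 + 0 = 4 π electrons → 4(1), antiaromatic.
Anion: 2 × 2 + 2 = 6 π electrons → 4(1)+2, aromatic.

The anion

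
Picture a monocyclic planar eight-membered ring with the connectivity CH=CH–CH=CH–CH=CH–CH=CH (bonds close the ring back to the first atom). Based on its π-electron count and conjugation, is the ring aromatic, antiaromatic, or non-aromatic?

The p orbitals form a continuous loop: each doubly-bonded ring atom is sp² with one p-orbital electron. The ring is fully conjugated.
π-electron count: 4 × 2 = 8 from the 4 double-bond units.
8 = 4(2); a planar, fully conjugated 4n system is antiaromatic.

Antiaromatic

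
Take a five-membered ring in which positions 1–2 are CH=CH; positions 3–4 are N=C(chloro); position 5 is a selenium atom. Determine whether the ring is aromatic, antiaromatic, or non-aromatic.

Aromatic

All ring atoms are sp² and supply a p orbital to the ring (the double-bond atoms are sp², each contributing one p electron; each sp² =N– keeps its lone pair in-plane and puts one electron into the π system; the selenium donates one lone pair from its p orbital); the conjugation is uninterrupted.
Tallying contributions gives 2 × 2 = 4 from the double-bond units + 2 from the Se atom = 6.
6 = 4(1) + 2, which satisfies Hückel's 4n+2 rule.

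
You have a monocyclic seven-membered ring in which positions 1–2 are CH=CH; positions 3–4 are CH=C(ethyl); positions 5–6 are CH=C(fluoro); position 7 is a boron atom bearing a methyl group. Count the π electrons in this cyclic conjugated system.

6

The p orbitals form a continuous loop: the double-bond atoms are sp², each contributing one p electron; the boron has an empty p orbital. The ring is fully conjugated.
π-electron count: 3 × 2 = 6 from the double-bond units + 0 from the B(methyl) atom = 6.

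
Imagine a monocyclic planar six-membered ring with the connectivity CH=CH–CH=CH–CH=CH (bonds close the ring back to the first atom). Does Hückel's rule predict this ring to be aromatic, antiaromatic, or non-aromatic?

Aromatic

The p orbitals form a continuous loop: every atom in a ring double bond is sp² and brings one electron to the p orbital. The ring is fully conjugated.
π-electron count: 3 × 2 = 6 from the 3 double-bond units.
With 6 π electrons (n = 1), the Hückel 4n+2 condition holds.
(The species described is benzene.)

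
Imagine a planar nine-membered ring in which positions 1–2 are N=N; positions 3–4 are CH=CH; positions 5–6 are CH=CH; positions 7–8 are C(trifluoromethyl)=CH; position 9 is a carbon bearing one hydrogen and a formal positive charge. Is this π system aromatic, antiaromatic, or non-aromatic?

Check conjugation: the double-bond atoms are sp², each contributing one p electron; each sp² =N– keeps its lone pair in-plane and puts one electron into the π system; the carbocation has an empty p orbital — every position has a p orbital, so the cyclic π system is continuous.
Tallying contributions gives 4 × 2 = 8 from the double-bond units + 0 from the CH(+) atom = 8.
With 8 = 4·2 π electrons, Hückel's rule classifies the planar ring as antiaromatic.

Antiaromatic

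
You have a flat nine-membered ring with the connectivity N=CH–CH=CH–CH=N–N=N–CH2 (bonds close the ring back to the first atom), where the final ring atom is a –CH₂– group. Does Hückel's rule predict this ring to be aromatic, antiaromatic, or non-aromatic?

The CH2 position has four σ bonds — the tetrahedral CH₂ carbon is sp³ and has no p orbital in the ring π system — so the cyclic conjugation is interrupted.
Without a continuous loop of overlapping p orbitals the Hückel electron count never comes into play.

Non-aromatic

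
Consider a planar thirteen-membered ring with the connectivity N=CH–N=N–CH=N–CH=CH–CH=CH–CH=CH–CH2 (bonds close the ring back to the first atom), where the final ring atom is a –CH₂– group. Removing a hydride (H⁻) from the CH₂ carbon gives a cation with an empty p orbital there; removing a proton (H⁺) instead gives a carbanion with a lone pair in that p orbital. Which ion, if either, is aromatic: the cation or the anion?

The anion

Both ions have a continuous loop of p orbitals — each ring atom is sp².
Cation: 6 × 2 + 0 = 12 π electrons → 4(3), antiaromatic.
Anion: 6 × 2 + 2 = 14 π electrons → 4(3)+2, aromatic.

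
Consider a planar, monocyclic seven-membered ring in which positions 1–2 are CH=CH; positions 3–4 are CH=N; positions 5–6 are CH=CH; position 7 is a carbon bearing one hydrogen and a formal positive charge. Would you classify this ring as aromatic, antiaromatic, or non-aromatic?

Check conjugation: each doubly-bonded ring atom is sp² with one p-orbital electron; each =N– nitrogen is pyridine-type (lone pair in the sp² plane, one electron in the p orbital); the carbocation has an empty p orbital — every position has a p orbital, so the cyclic π system is continuous.
Tallying contributions gives 3 × 2 = 6 from the double-bond units + 0 from the CH(+) atom = 6.
With 6 π electrons (n = 1), the Hückel 4n+2 condition holds.

Aromatic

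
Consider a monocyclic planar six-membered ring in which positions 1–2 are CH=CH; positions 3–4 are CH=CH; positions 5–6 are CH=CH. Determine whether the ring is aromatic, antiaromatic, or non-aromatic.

Aromatic

Check conjugation: the double-bond atoms are sp², each contributing one p electron — every position has a p orbital, so the cyclic π system is continuous.
Counting π electrons: 3 × 2 = 6 from the 3 double-bond units.
That gives a 4n+2 count (6, n = 1).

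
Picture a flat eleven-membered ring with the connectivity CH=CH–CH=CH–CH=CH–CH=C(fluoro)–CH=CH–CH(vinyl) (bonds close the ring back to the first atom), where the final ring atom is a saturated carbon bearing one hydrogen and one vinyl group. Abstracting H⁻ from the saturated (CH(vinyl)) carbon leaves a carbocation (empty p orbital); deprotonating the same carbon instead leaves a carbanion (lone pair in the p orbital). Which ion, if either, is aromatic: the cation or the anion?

The cation

Both ions have a continuous loop of p orbitals — each ring atom is sp².
Cation: 5 × 2 + 0 = 10 π electrons → 4(2)+2, aromatic.
Anion: 5 × 2 + 2 = 12 π electrons → 4(3), antiaromatic.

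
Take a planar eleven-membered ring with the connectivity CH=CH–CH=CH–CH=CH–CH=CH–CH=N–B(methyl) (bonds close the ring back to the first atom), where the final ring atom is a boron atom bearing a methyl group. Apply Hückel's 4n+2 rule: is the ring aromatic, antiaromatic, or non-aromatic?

Aromatic

All ring atoms are sp² and supply a p orbital to the ring (the double-bond atoms are sp², each contributing one p electron; each =N– nitrogen is pyridine-type (lone pair in the sp² plane, one electron in the p orbital); the boron has an empty p orbital); the conjugation is uninterrupted.
π-electron count: 5 × 2 = 10 from the double-bond units + 0 from the B(methyl) atom = 10.
With 10 π electrons (n = 2), the Hückel 4n+2 condition holds.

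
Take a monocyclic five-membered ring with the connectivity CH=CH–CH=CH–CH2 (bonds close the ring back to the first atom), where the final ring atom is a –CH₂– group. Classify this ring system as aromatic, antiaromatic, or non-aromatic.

The CH2 position has four σ bonds — the tetrahedral CH₂ carbon is sp³ and has no p orbital in the ring π system — so the cyclic conjugation is interrupted.
Without a continuous loop of overlapping p orbitals the Hückel electron count never comes into play.

Non-aromatic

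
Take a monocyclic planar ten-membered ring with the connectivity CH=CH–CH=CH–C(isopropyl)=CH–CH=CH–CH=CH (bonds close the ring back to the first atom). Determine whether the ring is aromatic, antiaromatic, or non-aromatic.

Aromatic

Check conjugation: each doubly-bonded ring atom is sp² with one p-orbital electron — every position has a p orbital, so the cyclic π system is continuous.
Tallying contributions gives 5 × 2 = 10 from the 5 double-bond units.
That gives a 4n+2 count (10, n = 2).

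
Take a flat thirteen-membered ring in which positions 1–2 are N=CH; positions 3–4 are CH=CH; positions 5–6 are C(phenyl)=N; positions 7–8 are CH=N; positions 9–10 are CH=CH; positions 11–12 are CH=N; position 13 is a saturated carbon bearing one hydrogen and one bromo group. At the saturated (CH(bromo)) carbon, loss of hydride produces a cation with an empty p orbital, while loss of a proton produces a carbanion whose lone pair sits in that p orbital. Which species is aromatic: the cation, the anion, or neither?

The anion

In either ion the ring is fully conjugated: every atom, including the new sp² carbon, supplies a p orbital.
Cation: 6 × 2 + 0 = 12 π electrons → 4(3), antiaromatic.
Anion: 6 × 2 + 2 = 14 π electrons → 4(3)+2, aromatic.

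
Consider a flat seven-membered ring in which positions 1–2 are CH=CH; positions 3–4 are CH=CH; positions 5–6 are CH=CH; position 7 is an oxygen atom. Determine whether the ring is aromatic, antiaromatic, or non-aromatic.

The p orbitals form a continuous loop: the double-bond atoms are sp², each contributing one p electron; the oxygen donates one lone pair from its p orbital. The ring is fully conjugated.
Counting π electrons: 3 × 2 = 6 from the double-bond units + 2 from the O atom = 8.
A 4n π count (8, n = 2) in a planar conjugated ring means antiaromatic.

Antiaromatic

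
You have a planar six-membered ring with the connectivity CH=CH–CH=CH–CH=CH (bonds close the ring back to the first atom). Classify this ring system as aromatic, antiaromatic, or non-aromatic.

Check conjugation: each doubly-bonded ring atom is sp² with one p-orbital electron — every position has a p orbital, so the cyclic π system is continuous.
Counting π electrons: 3 × 2 = 6 from the 3 double-bond units.
6 = 4(1) + 2, which satisfies Hückel's 4n+2 rule.
(The species described is benzene.)

Aromatic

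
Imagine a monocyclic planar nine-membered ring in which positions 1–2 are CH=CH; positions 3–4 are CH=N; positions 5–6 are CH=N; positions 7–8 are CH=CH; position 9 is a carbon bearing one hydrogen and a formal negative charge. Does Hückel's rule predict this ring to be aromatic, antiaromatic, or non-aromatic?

Check conjugation: each doubly-bonded ring atom is sp² with one p-orbital electron; each =N– nitrogen is pyridine-type (lone pair in the sp² plane, one electron in the p orbital); the carbanion's lone pair occupies the p orbital — every position has a p orbital, so the cyclic π system is continuous.
Tallying contributions gives 4 × 2 = 8 from the double-bond units + 2 from the CH(-) atom = 10.
That gives a 4n+2 count (10, n = 2).

Aromatic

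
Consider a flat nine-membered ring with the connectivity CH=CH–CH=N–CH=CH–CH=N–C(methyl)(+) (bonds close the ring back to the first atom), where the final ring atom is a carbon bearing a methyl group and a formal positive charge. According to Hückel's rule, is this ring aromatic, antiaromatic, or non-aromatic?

Antiaromatic

The p orbitals form a continuous loop: each doubly-bonded ring atom is sp² with one p-orbital electron; each =N– nitrogen is pyridine-type (lone pair in the sp² plane, one electron in the p orbital); the carbocation has an empty p orbital. The ring is fully conjugated.
Counting π electrons: 4 × 2 = 8 from the double-bond units + 0 from the C(methyl)(+) atom = 8.
A 4n π count (8, n = 2) in a planar conjugated ring means antiaromatic.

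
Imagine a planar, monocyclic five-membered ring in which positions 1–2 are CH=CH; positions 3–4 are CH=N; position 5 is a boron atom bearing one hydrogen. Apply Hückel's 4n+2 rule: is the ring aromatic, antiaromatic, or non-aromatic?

All ring atoms are sp² and supply a p orbital to the ring (the double-bond atoms are sp², each contributing one p electron; the doubly-bonded nitrogens are pyridine-type — their lone pairs lie in the ring plane, leaving one electron in the p orbital; the boron has an empty p orbital); the conjugation is uninterrupted.
Tallying contributions gives 2 × 2 = 4 from the double-bond units + 0 from the BH atom = 4.
4 = 4(1); a planar, fully conjugated 4n system is antiaromatic.

Antiaromatic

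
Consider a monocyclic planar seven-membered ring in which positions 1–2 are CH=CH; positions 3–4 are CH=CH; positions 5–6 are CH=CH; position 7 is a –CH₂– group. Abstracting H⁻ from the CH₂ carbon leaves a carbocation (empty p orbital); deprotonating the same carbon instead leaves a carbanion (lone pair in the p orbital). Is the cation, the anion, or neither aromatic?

The cation

In both ions every ring atom is sp² and contributes a p orbital, so both rings are fully conjugated.
Cation: 3 × 2 + 0 = 6 π electrons → 4(1)+2, aromatic.
Anion: 3 × 2 + 2 = 8 π electrons → 4(2), antiaromatic.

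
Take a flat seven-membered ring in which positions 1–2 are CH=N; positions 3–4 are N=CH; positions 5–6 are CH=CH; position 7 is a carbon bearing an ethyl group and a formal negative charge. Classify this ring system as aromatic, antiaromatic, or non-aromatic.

Antiaromatic

Check conjugation: the double-bond atoms are sp², each contributing one p electron; the doubly-bonded nitrogens are pyridine-type — their lone pairs lie in the ring plane, leaving one electron in the p orbital; the carbanion's lone pair occupies the p orbital — every position has a p orbital, so the cyclic π system is continuous.
Tallying contributions gives 3 × 2 = 6 from the double-bond units + 2 from the C(ethyl)(-) atom = 8.
A 4n π count (8, n = 2) in a planar conjugated ring means antiaromatic.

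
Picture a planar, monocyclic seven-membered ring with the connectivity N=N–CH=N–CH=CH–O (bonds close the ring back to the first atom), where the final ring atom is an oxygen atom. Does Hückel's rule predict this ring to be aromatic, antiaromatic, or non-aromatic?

The p orbitals form a continuous loop: the double-bond atoms are sp², each contributing one p electron; the doubly-bonded nitrogens are pyridine-type — their lone pairs lie in the ring plane, leaving one electron in the p orbital; the oxygen donates one lone pair from its p orbital. The ring is fully conjugated.
Adding the contributions, 3 × 2 = 6 from the double-bond units + 2 from the O atom = 8.
8 is a 4n count (n = 2), so the planar conjugated ring is antiaromatic.

Antiaromatic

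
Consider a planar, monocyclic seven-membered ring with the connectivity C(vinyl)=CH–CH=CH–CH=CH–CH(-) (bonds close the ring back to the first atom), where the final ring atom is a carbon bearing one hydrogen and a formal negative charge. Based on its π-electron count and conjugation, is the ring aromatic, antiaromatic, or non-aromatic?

Every ring atom contributes a p orbital perpendicular to the ring (each doubly-bonded ring atom is sp² with one p-orbital electron; the carbanion's lone pair occupies the p orbital), so the π system is cyclic and fully conjugated.
π-electron count: 3 × 2 = 6 from the double-bond units + 2 from the CH(-) atom = 8.
A 4n π count (8, n = 2) in a planar conjugated ring means antiaromatic.

Antiaromatic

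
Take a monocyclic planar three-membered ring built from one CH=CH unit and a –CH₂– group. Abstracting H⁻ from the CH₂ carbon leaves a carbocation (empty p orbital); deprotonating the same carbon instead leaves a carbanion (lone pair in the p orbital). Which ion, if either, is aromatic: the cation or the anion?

Both ions have a continuous loop of p orbitals — each ring atom is sp².
Cation: 1 × 2 + 0 = 2 π electrons → 4(0)+2, aromatic.
Anion: 1 × 2 + 2 = 4 π electrons → 4(1), antiaromatic.

The cation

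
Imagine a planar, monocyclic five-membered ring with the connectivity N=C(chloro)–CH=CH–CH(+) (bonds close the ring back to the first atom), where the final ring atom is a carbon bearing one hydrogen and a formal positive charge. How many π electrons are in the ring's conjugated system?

Every ring atom contributes a p orbital perpendicular to the ring (each doubly-bonded ring atom is sp² with one p-orbital electron; each sp² =N– keeps its lone pair in-plane and puts one electron into the π system; the carbocation has an empty p orbital), so the π system is cyclic and fully conjugated.
Counting π electrons: 2 × 2 = 4 from the double-bond units + 0 from the CH(+) atom = 4.

4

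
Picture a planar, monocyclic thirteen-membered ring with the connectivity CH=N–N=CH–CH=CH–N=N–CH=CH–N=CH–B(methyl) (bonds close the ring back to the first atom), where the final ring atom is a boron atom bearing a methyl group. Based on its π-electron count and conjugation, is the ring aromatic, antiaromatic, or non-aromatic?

All ring atoms are sp² and supply a p orbital to the ring (the double-bond atoms are sp², each contributing one p electron; each sp² =N– keeps its lone pair in-plane and puts one electron into the π system; the boron has an empty p orbital); the conjugation is uninterrupted.
π-electron count: 6 × 2 = 12 from the double-bond units + 0 from the B(methyl) atom = 12.
12 = 4(3); a planar, fully conjugated 4n system is antiaromatic.

Antiaromatic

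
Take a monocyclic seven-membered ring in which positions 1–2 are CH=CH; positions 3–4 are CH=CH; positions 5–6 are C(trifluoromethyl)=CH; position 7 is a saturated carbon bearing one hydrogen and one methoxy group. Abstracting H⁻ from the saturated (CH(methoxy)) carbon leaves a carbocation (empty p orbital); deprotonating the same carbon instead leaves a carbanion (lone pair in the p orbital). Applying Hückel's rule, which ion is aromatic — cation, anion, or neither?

In both ions every ring atom is sp² and contributes a p orbital, so both rings are fully conjugated.
Cation: 3 × 2 + 0 = 6 π electrons → 4(1)+2, aromatic.
Anion: 3 × 2 + 2 = 8 π electrons → 4(2), antiaromatic.

The cation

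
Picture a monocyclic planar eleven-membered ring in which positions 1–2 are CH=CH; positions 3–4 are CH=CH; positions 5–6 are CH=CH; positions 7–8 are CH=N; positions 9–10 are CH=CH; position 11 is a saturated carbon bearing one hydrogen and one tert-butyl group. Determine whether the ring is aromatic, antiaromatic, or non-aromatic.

The CH(tert-butyl) carbon is saturated: that saturated carbon is sp³ and has no p orbital in the ring π system. Conjugation is not continuous around the ring.
A ring that is not fully conjugated cannot be aromatic or antiaromatic regardless of its π-electron count.

Non-aromatic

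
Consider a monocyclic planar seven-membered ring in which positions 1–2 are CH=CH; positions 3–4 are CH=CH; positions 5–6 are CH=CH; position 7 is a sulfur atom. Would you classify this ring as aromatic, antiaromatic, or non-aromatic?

Every ring atom contributes a p orbital perpendicular to the ring (the double-bond atoms are sp², each contributing one p electron; the sulfur donates one lone pair from its p orbital), so the π system is cyclic and fully conjugated.
π-electron count: 3 × 2 = 6 from the double-bond units + 2 from the S atom = 8.
With 8 = 4·2 π electrons, Hückel's rule classifies the planar ring as antiaromatic.

Antiaromatic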